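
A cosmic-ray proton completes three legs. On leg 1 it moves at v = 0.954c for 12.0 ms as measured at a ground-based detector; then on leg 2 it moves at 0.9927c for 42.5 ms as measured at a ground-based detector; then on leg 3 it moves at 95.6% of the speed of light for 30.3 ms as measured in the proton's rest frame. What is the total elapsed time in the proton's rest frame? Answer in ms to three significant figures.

Leg 1: γ = 1/√(1 − 0.954²) = 1/√0.08988 = 3.335; τ_1 = 12.0/3.335 = 3.598 ms.
Leg 2: γ = 1/√(1 − 0.9927²) = 1/√0.01455 = 8.291; τ_2 = 42.5/8.291 = 5.126 ms.
Leg 3: 30.3 ms is already measured in the proton's rest frame.
Total: 3.598 + 5.126 + 30.30 ms.

τ = 39.0 ms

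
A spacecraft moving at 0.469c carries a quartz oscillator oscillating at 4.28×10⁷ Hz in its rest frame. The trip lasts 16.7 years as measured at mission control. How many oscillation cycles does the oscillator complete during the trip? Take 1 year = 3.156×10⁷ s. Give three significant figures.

N = 1.99×10¹⁶

γ = 1/√(1 − 0.469²) = 1/√0.7800 = 1.132
The oscillator's own cycle count is N = f × τ where τ is the proper time aboard the spacecraft. τ = Δt/γ = 16.7/1.132 = 14.75 years = 4.655×10⁸ s.
N = 4.28×10⁷ × 4.655×10⁸ = 1.992×10¹⁶.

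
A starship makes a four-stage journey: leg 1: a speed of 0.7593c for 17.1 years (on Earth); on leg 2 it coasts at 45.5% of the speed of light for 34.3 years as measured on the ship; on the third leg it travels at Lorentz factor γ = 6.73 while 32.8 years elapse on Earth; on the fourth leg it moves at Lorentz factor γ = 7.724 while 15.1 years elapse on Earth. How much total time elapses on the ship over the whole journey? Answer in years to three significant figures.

τ = 52.3 years

Leg 1: γ = 1/√(1 − 0.7593²) = 1/√0.4235 = 1.537; τ_1 = 17.1/1.537 = 11.13 years.
Leg 2: 34.3 years is already measured on the ship.
Leg 3: γ = 6.73; τ_3 = 32.8/6.730 = 4.874 years.
Leg 4: γ = 7.724; τ_4 = 15.1/7.724 = 1.955 years.
Total: 11.13 + 34.30 + 4.874 + 1.955 years.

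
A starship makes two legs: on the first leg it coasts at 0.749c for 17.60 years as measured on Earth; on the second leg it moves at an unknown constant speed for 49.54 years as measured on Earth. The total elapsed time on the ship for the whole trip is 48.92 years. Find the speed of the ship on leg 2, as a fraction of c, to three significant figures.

β = 0.659

Leg 1: γ = 1/√(1 − 0.749²) = 1/√0.4390 = 1.509; τ_1 = 17.60/1.509 = 11.66 years.
Leg 2: speed unknown; τ_2 = 49.54/γ_2.
Total proper time: 11.66 + τ_2 = 48.92, so τ_2 = 48.92 − 11.66 = 37.26 years.
γ_2 = 49.54/37.26 = 1.330; β = √(1 − 1/γ²) = √0.4344.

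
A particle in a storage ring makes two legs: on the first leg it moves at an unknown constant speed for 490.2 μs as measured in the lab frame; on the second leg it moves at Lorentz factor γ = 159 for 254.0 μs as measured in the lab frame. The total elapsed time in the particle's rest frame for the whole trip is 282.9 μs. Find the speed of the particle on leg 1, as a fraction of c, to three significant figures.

Leg 1: speed unknown; τ_1 = 490.2/γ_1.
Leg 2: γ = 159; τ_2 = 254.0/159.0 = 1.597 μs.
Total proper time: τ_1 + 1.597 = 282.9, so τ_1 = 282.9 − 1.597 = 281.3 μs.
γ_1 = 490.2/281.3 = 1.743; β = √(1 − 1/γ²) = √0.6707.

β = 0.819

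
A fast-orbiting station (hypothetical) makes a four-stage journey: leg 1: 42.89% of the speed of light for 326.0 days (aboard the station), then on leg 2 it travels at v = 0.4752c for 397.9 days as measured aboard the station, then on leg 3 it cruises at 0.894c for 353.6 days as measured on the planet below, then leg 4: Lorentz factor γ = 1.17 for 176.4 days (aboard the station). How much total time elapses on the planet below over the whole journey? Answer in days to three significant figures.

Leg 1: β = 0.4289; γ = 1/√(1 − 0.4289²) = 1/√0.8160 = 1.107; Δt_1 = 1.107 × 326.0 = 360.9 days.
Leg 2: γ = 1/√(1 − 0.4752²) = 1/√0.7742 = 1.137; Δt_2 = 1.137 × 397.9 = 452.2 days.
Leg 3: 353.6 days is already measured on the planet below.
Leg 4: γ = 1.17; Δt_4 = 1.170 × 176.4 = 206.4 days.
Total: 360.9 + 452.2 + 353.6 + 206.4 days.

Δt = 1370 days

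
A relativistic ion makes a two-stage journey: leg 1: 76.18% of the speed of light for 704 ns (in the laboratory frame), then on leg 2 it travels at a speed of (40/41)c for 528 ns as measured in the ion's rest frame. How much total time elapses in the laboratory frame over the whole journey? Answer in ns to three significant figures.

Leg 1: 704 ns is already measured in the laboratory frame.
Leg 2: γ = 1/√(1 − (40/41)²) = 41/9 ≈ 4.556; Δt_2 = 4.556 × 528 = 2405 ns.
Total: 704.0 + 2405 ns.

Δt = 3110 ns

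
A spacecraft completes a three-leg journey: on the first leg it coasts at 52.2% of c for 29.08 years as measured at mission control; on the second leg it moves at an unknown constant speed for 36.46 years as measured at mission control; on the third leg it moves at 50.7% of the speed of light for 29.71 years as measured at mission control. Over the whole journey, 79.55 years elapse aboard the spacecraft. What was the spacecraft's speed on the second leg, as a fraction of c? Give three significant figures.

Leg 1: β = 0.522; γ = 1/√(1 − 0.522²) = 1/√0.7275 = 1.172; τ_1 = 29.08/1.172 = 24.80 years.
Leg 2: speed unknown; τ_2 = 36.46/γ_2.
Leg 3: β = 0.507; γ = 1/√(1 − 0.507²) = 1/√0.7430 = 1.160; τ_3 = 29.71/1.160 = 25.61 years.
Total proper time: 24.80 + τ_2 + 25.61 = 79.55, so τ_2 = 79.55 − 50.41 = 29.14 years.
γ_2 = 36.46/29.14 = 1.251; β = √(1 − 1/γ²) = √0.3613.

β = 0.601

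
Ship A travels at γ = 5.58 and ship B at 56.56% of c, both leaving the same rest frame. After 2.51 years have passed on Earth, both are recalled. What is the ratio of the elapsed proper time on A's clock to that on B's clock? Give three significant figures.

A: γ = 5.58. B: β = 0.5656; γ = 1/√(1 − 0.5656²) = 1/√0.6801 = 1.213.
τ_A/τ_B = γ_B/γ_A = 1.213/5.580 = 0.2173, so τ_A/τ_B = 0.2173.

τ_A/τ_B = 0.217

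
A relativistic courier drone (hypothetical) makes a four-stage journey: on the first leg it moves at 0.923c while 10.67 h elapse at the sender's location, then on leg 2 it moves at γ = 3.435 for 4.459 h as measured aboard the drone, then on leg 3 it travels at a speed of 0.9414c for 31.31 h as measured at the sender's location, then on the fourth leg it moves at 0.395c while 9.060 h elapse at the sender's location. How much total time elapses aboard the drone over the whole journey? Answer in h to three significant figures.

Leg 1: γ = 1/√(1 − 0.923²) = 1/√0.1481 = 2.599; τ_1 = 10.67/2.599 = 4.106 h.
Leg 2: 4.459 h is already measured aboard the drone.
Leg 3: γ = 1/√(1 − 0.9414²) = 1/√0.1138 = 2.965; τ_3 = 31.31/2.965 = 10.56 h.
Leg 4: γ = 1/√(1 − 0.395²) = 1/√0.8440 = 1.089; τ_4 = 9.060/1.089 = 8.323 h.
Total: 4.106 + 4.459 + 10.56 + 8.323 h.

τ = 27.4 h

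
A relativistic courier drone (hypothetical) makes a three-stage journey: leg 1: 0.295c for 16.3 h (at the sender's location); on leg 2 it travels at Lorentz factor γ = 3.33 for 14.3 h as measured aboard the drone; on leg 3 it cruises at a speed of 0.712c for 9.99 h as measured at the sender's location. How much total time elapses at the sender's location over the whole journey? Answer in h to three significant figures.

Δt = 73.9 h

Leg 1: 16.3 h is already measured at the sender's location.
Leg 2: γ = 3.33; Δt_2 = 3.330 × 14.3 = 47.62 h.
Leg 3: 9.99 h is already measured at the sender's location.
Total: 16.30 + 47.62 + 9.990 h.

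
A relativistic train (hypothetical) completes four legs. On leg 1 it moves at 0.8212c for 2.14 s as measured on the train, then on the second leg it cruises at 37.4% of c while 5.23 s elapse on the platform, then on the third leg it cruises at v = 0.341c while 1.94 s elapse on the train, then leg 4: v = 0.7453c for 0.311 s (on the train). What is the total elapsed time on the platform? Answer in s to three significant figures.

Leg 1: γ = 1/√(1 − 0.8212²) = 1/√0.3256 = 1.752; Δt_1 = 1.752 × 2.14 = 3.750 s.
Leg 2: 5.23 s is already measured on the platform.
Leg 3: γ = 1/√(1 − 0.341²) = 1/√0.8837 = 1.064; Δt_3 = 1.064 × 1.94 = 2.064 s.
Leg 4: γ = 1/√(1 − 0.7453²) = 1/√0.4445 = 1.500; Δt_4 = 1.500 × 0.311 = 0.4665 s.
Total: 3.750 + 5.230 + 2.064 + 0.4665 s.

Δt = 11.5 s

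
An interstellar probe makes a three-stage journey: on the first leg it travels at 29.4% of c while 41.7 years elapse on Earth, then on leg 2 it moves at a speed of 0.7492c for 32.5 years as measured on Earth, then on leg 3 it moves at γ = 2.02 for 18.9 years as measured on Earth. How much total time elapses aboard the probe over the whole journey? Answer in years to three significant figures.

τ = 70.7 years

Leg 1: β = 0.294; γ = 1/√(1 − 0.294²) = 1/√0.9136 = 1.046; τ_1 = 41.7/1.046 = 39.86 years.
Leg 2: γ = 1/√(1 − 0.7492²) = 1/√0.4387 = 1.510; τ_2 = 32.5/1.510 = 21.53 years.
Leg 3: γ = 2.02; τ_3 = 18.9/2.020 = 9.356 years.
Total: 39.86 + 21.53 + 9.356 years.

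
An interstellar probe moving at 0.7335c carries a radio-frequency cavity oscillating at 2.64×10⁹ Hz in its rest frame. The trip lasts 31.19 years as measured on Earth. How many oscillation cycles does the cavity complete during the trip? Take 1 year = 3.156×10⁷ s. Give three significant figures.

γ = 1/√(1 − 0.7335²) = 1/√0.4620 = 1.471
The oscillator's own cycle count is N = f × τ where τ is the proper time aboard the probe. τ = Δt/γ = 31.19/1.471 = 21.20 years = 6.691×10⁸ s.
N = 2.64×10⁹ × 6.691×10⁸ = 1.766×10¹⁸.

N = 1.77×10¹⁸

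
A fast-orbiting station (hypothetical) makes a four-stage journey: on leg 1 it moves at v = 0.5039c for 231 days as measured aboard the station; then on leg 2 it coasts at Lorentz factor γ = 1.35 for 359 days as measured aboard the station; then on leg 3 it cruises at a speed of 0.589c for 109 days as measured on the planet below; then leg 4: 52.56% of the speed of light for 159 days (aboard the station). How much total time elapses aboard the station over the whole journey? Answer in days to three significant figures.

τ = 837 days

Leg 1: 231 days is already measured aboard the station.
Leg 2: 359 days is already measured aboard the station.
Leg 3: γ = 1/√(1 − 0.589²) = 1/√0.6531 = 1.237; τ_3 = 109/1.237 = 88.09 days.
Leg 4: 159 days is already measured aboard the station.
Total: 231.0 + 359.0 + 88.09 + 159.0 days.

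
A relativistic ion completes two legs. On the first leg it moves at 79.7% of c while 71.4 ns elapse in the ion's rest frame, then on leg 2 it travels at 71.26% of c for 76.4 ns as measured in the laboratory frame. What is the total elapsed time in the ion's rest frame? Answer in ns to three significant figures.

Leg 1: 71.4 ns is already measured in the ion's rest frame.
Leg 2: β = 0.7126; γ = 1/√(1 − 0.7126²) = 1/√0.4922 = 1.425; τ_2 = 76.4/1.425 = 53.60 ns.
Total: 71.40 + 53.60 ns.

τ = 125 ns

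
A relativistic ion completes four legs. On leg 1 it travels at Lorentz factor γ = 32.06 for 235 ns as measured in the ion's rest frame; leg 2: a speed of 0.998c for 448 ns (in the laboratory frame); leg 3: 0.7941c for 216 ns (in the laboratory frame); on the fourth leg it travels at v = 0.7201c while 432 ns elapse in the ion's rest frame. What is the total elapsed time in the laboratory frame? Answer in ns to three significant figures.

Δt = 8820 ns

Leg 1: γ = 32.06; Δt_1 = 32.06 × 235 = 7534 ns.
Leg 2: 448 ns is already measured in the laboratory frame.
Leg 3: 216 ns is already measured in the laboratory frame.
Leg 4: γ = 1/√(1 − 0.7201²) = 1/√0.4815 = 1.441; Δt_4 = 1.441 × 432 = 622.6 ns.
Total: 7534 + 448.0 + 216.0 + 622.6 ns.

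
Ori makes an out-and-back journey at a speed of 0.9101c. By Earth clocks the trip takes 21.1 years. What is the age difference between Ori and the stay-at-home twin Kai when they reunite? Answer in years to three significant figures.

γ = 1/√(1 − 0.9101²) = 1/√0.1717 = 2.413
Ori's elapsed proper time: τ = 21.1/2.413 = 8.744 years.
Age gap = Δt − τ = 21.1 − 8.744 years.

Δt − τ = 12.4 years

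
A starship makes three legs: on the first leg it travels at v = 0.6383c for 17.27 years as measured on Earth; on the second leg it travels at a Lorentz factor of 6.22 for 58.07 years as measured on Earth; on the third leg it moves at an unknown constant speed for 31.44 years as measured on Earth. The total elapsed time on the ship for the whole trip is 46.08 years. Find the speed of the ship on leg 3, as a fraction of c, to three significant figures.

β = 0.666

Leg 1: γ = 1/√(1 − 0.6383²) = 1/√0.5926 = 1.299; τ_1 = 17.27/1.299 = 13.29 years.
Leg 2: γ = 6.22; τ_2 = 58.07/6.220 = 9.336 years.
Leg 3: speed unknown; τ_3 = 31.44/γ_3.
Total proper time: 13.29 + 9.336 + τ_3 = 46.08, so τ_3 = 46.08 − 22.63 = 23.45 years.
γ_3 = 31.44/23.45 = 1.341; β = √(1 − 1/γ²) = √0.4437.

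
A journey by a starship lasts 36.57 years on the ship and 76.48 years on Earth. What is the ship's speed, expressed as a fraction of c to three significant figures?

The proper time is measured on the ship (both events occur at the ship's location); Δt is measured on Earth. γ = Δt/τ = 76.48/36.57 = 2.091.
β = √(1 − 1/γ²) = √(1 − 0.2286) = √0.7714

v = 0.878c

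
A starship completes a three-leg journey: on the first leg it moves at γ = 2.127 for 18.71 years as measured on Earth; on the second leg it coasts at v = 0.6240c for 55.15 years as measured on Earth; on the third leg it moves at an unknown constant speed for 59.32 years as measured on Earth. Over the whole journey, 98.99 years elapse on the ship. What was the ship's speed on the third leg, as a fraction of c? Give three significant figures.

β = 0.608

Leg 1: γ = 2.127; τ_1 = 18.71/2.127 = 8.796 years.
Leg 2: γ = 1/√(1 − 0.6240²) = 1/√0.6106 = 1.280; τ_2 = 55.15/1.280 = 43.10 years.
Leg 3: speed unknown; τ_3 = 59.32/γ_3.
Total proper time: 8.796 + 43.10 + τ_3 = 98.99, so τ_3 = 98.99 − 51.89 = 47.10 years.
γ_3 = 59.32/47.10 = 1.260; β = √(1 − 1/γ²) = √0.3696.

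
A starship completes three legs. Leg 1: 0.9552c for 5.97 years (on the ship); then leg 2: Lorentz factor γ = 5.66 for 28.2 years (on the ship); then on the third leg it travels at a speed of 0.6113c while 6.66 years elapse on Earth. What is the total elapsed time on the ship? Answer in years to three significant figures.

Leg 1: 5.97 years is already measured on the ship.
Leg 2: 28.2 years is already measured on the ship.
Leg 3: γ = 1/√(1 − 0.6113²) = 1/√0.6263 = 1.264; τ_3 = 6.66/1.264 = 5.271 years.
Total: 5.970 + 28.20 + 5.271 years.

τ = 39.4 years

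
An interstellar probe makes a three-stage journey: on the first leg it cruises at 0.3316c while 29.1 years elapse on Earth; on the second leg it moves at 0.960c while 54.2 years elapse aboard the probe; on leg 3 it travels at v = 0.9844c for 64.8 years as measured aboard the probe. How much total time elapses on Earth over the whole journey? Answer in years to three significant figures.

Δt = 591 years

Leg 1: 29.1 years is already measured on Earth.
Leg 2: γ = 1/√(1 − 0.960²) = 25/7 ≈ 3.571; Δt_2 = 3.571 × 54.2 = 193.6 years.
Leg 3: γ = 1/√(1 − 0.9844²) = 1/√0.03096 = 5.684; Δt_3 = 5.684 × 64.8 = 368.3 years.
Total: 29.10 + 193.6 + 368.3 years.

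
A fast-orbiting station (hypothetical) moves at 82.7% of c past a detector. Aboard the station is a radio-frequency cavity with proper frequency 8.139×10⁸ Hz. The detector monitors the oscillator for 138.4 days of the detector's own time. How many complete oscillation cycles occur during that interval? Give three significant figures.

β = 0.827; γ = 1/√(1 − 0.827²) = 1/√0.3161 = 1.779
During 138.4 days of lab time, the oscillator's proper time advances by τ = Δt/γ = 138.4/1.779 = 77.81 days = 6.723×10⁶ s.
N = f × τ = 8.139×10⁸ × 6.723×10⁶ = 5.472×10¹⁵.

N = 5.47×10¹⁵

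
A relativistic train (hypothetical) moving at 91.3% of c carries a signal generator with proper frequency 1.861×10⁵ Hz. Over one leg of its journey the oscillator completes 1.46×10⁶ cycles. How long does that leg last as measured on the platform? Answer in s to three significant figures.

β = 0.913; γ = 1/√(1 − 0.913²) = 1/√0.1664 = 2.451
Proper time for N cycles: τ = N/f = 1.46×10⁶/(1.861×10⁵) = 7.845×10⁰ s = 7.845 s.
Lab-frame duration Δt = γτ = 2.451 × 7.845 = 19.23 s.

Δt = 19.2 s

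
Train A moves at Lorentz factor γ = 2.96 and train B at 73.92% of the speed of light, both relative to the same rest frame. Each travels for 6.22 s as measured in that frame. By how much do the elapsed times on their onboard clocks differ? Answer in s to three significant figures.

A: γ = 2.96; τ_A = 6.22/2.960 = 2.101 s.
B: β = 0.7392; γ = 1/√(1 − 0.7392²) = 1/√0.4536 = 1.485; τ_B = 6.22/1.485 = 4.189 s.

|τ_A − τ_B| = 2.09 s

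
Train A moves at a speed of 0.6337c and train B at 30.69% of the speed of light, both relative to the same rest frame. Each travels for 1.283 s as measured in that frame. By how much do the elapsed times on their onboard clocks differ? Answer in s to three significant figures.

A: γ = 1/√(1 − 0.6337²) = 1/√0.5984 = 1.293; τ_A = 1.283/1.293 = 0.9925 s.
B: β = 0.3069; γ = 1/√(1 − 0.3069²) = 1/√0.9058 = 1.051; τ_B = 1.283/1.051 = 1.221 s.

|τ_A − τ_B| = 0.229 s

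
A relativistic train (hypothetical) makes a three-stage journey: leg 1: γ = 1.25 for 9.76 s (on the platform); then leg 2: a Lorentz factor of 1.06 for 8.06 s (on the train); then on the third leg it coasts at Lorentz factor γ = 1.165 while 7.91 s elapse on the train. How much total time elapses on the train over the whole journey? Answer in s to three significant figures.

τ = 23.8 s

Leg 1: γ = 1.25; τ_1 = 9.76/1.250 = 7.808 s.
Leg 2: 8.06 s is already measured on the train.
Leg 3: 7.91 s is already measured on the train.
Total: 7.808 + 8.060 + 7.910 s.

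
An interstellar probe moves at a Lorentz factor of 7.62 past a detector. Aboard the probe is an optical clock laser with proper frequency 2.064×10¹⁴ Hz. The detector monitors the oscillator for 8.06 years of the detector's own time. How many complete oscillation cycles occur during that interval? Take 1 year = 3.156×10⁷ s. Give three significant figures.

γ = 7.62
During 8.06 years of lab time, the oscillator's proper time advances by τ = Δt/γ = 8.06/7.620 = 1.058 years = 3.338×10⁷ s.
N = f × τ = 2.064×10¹⁴ × 3.338×10⁷ = 6.890×10²¹.

N = 6.89×10²¹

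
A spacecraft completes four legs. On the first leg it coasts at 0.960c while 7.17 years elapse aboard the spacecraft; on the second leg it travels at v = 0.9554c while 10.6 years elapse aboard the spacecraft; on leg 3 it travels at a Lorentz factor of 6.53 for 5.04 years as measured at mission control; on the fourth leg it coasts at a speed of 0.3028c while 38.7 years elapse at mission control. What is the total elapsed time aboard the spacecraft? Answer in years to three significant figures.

τ = 55.4 years

Leg 1: 7.17 years is already measured aboard the spacecraft.
Leg 2: 10.6 years is already measured aboard the spacecraft.
Leg 3: γ = 6.53; τ_3 = 5.04/6.530 = 0.7718 years.
Leg 4: γ = 1/√(1 − 0.3028²) = 1/√0.9083 = 1.049; τ_4 = 38.7/1.049 = 36.88 years.
Total: 7.170 + 10.60 + 0.7718 + 36.88 years.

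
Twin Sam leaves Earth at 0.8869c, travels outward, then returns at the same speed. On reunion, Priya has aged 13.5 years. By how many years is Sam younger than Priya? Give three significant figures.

Δt − τ = 7.26 years

γ = 1/√(1 − 0.8869²) = 1/√0.2134 = 2.165
Sam's elapsed proper time: τ = 13.5/2.165 = 6.236 years.
Age gap = Δt − τ = 13.5 − 6.236 years.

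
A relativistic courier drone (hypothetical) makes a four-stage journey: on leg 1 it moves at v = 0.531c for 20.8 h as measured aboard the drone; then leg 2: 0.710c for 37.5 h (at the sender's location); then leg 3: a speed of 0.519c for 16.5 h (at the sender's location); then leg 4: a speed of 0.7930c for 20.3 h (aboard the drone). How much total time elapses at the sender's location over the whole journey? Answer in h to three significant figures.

Δt = 112 h

Leg 1: γ = 1/√(1 − 0.531²) = 1/√0.7180 = 1.180; Δt_1 = 1.180 × 20.8 = 24.55 h.
Leg 2: 37.5 h is already measured at the sender's location.
Leg 3: 16.5 h is already measured at the sender's location.
Leg 4: γ = 1/√(1 − 0.7930²) = 1/√0.3712 = 1.641; Δt_4 = 1.641 × 20.3 = 33.32 h.
Total: 24.55 + 37.50 + 16.50 + 33.32 h.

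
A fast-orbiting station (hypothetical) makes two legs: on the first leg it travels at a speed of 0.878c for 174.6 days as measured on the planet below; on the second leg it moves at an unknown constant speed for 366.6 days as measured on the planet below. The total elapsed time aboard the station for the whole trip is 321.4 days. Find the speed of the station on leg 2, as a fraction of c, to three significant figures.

β = 0.761

Leg 1: γ = 1/√(1 − 0.878²) = 1/√0.2291 = 2.089; τ_1 = 174.6/2.089 = 83.57 days.
Leg 2: speed unknown; τ_2 = 366.6/γ_2.
Total proper time: 83.57 + τ_2 = 321.4, so τ_2 = 321.4 − 83.57 = 237.8 days.
γ_2 = 366.6/237.8 = 1.541; β = √(1 − 1/γ²) = √0.5791.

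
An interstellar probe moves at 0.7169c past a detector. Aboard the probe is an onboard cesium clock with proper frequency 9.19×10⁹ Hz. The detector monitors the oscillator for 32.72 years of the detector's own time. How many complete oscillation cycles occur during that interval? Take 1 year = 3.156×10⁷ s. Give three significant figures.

N = 6.62×10¹⁸

γ = 1/√(1 − 0.7169²) = 1/√0.4861 = 1.434
During 32.72 years of lab time, the oscillator's proper time advances by τ = Δt/γ = 32.72/1.434 = 22.81 years = 7.199×10⁸ s.
N = f × τ = 9.19×10⁹ × 7.199×10⁸ = 6.616×10¹⁸.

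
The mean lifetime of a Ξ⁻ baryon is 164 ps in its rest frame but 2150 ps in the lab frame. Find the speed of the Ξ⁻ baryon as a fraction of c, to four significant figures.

γ = Δt/τ₀ = 2150/164 = 13.11
β = √(1 − 1/γ²) = √(1 − 0.005818) = √0.9942

β = 0.9971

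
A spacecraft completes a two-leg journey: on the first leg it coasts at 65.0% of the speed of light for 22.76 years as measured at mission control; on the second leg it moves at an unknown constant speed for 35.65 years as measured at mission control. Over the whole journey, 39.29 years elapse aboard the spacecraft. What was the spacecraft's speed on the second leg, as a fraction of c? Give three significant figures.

Leg 1: β = 0.650; γ = 1/√(1 − 0.650²) = 1/√0.5775 = 1.316; τ_1 = 22.76/1.316 = 17.30 years.
Leg 2: speed unknown; τ_2 = 35.65/γ_2.
Total proper time: 17.30 + τ_2 = 39.29, so τ_2 = 39.29 − 17.30 = 21.99 years.
γ_2 = 35.65/21.99 = 1.621; β = √(1 − 1/γ²) = √0.6194.

β = 0.787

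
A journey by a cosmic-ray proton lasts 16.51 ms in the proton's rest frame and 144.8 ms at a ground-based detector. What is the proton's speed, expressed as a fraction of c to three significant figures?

β = 0.993

The proper time is measured in the proton's rest frame (both events occur at the proton's location); Δt is measured at a ground-based detector. γ = Δt/τ = 144.8/16.51 = 8.770.
β = √(1 − 1/γ²) = √(1 − 0.01300) = √0.9870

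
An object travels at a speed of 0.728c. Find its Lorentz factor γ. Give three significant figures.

γ = 1.46

γ = 1/√(1 − 0.728²) = 1/√0.4700 = 1.459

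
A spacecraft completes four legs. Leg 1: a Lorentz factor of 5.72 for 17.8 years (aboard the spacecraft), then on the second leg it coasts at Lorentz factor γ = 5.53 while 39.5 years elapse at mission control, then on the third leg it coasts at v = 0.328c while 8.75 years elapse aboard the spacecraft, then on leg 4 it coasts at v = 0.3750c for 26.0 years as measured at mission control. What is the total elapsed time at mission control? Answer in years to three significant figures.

Δt = 177 years

Leg 1: γ = 5.72; Δt_1 = 5.720 × 17.8 = 101.8 years.
Leg 2: 39.5 years is already measured at mission control.
Leg 3: γ = 1/√(1 − 0.328²) = 1/√0.8924 = 1.059; Δt_3 = 1.059 × 8.75 = 9.262 years.
Leg 4: 26.0 years is already measured at mission control.
Total: 101.8 + 39.50 + 9.262 + 26.00 years.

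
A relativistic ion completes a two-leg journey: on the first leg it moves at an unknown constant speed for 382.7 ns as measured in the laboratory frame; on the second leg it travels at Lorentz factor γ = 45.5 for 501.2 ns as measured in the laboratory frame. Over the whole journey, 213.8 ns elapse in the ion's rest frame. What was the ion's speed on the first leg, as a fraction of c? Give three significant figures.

β = 0.848

Leg 1: speed unknown; τ_1 = 382.7/γ_1.
Leg 2: γ = 45.5; τ_2 = 501.2/45.50 = 11.02 ns.
Total proper time: τ_1 + 11.02 = 213.8, so τ_1 = 213.8 − 11.02 = 202.8 ns.
γ_1 = 382.7/202.8 = 1.887; β = √(1 − 1/γ²) = √0.7192.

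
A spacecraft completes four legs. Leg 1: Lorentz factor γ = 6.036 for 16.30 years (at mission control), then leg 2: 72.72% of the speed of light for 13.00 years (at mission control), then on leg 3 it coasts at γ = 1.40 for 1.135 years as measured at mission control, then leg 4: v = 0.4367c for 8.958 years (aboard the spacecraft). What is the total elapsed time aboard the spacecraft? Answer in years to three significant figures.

Leg 1: γ = 6.036; τ_1 = 16.30/6.036 = 2.700 years.
Leg 2: β = 0.7272; γ = 1/√(1 − 0.7272²) = 1/√0.4712 = 1.457; τ_2 = 13.00/1.457 = 8.924 years.
Leg 3: γ = 1.40; τ_3 = 1.135/1.400 = 0.8107 years.
Leg 4: 8.958 years is already measured aboard the spacecraft.
Total: 2.700 + 8.924 + 0.8107 + 8.958 years.

τ = 21.4 years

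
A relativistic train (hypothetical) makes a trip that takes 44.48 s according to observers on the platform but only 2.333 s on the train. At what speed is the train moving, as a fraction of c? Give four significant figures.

The proper time is measured on the train (both events occur at the train's location); Δt is measured on the platform. γ = Δt/τ = 44.48/2.333 = 19.07.
β = √(1 − 1/γ²) = √(1 − 0.002751) = √0.9972

v = 0.9986c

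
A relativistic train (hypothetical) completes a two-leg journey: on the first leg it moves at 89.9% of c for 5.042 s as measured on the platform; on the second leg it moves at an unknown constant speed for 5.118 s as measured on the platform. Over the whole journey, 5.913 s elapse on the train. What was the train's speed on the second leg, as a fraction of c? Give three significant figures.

Leg 1: β = 0.899; γ = 1/√(1 − 0.899²) = 1/√0.1918 = 2.283; τ_1 = 5.042/2.283 = 2.208 s.
Leg 2: speed unknown; τ_2 = 5.118/γ_2.
Total proper time: 2.208 + τ_2 = 5.913, so τ_2 = 5.913 − 2.208 = 3.705 s.
γ_2 = 5.118/3.705 = 1.381; β = √(1 − 1/γ²) = √0.4760.

β = 0.690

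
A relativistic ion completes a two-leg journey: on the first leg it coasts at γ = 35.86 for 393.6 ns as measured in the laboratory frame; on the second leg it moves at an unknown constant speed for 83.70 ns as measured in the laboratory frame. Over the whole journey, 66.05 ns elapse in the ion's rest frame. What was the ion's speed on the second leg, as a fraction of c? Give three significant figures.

β = 0.753

Leg 1: γ = 35.86; τ_1 = 393.6/35.86 = 10.98 ns.
Leg 2: speed unknown; τ_2 = 83.70/γ_2.
Total proper time: 10.98 + τ_2 = 66.05, so τ_2 = 66.05 − 10.98 = 55.07 ns.
γ_2 = 83.70/55.07 = 1.520; β = √(1 − 1/γ²) = √0.5670.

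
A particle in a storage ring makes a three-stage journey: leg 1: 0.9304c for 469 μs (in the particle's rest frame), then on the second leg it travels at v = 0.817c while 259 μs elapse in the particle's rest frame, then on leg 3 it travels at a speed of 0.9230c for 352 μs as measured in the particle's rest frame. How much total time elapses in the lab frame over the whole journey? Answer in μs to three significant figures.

Leg 1: γ = 1/√(1 − 0.9304²) = 1/√0.1344 = 2.728; Δt_1 = 2.728 × 469 = 1280 μs.
Leg 2: γ = 1/√(1 − 0.817²) = 1/√0.3325 = 1.734; Δt_2 = 1.734 × 259 = 449.2 μs.
Leg 3: γ = 1/√(1 − 0.9230²) = 1/√0.1481 = 2.599; Δt_3 = 2.599 × 352 = 914.8 μs.
Total: 1280 + 449.2 + 914.8 μs.

Δt = 2640 μs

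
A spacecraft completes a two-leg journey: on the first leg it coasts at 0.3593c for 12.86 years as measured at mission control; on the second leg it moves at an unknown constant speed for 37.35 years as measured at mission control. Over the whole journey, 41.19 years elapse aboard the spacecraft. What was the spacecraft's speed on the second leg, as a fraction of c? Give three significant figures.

β = 0.624

Leg 1: γ = 1/√(1 − 0.3593²) = 1/√0.8709 = 1.072; τ_1 = 12.86/1.072 = 12.00 years.
Leg 2: speed unknown; τ_2 = 37.35/γ_2.
Total proper time: 12.00 + τ_2 = 41.19, so τ_2 = 41.19 − 12.00 = 29.19 years.
γ_2 = 37.35/29.19 = 1.280; β = √(1 − 1/γ²) = √0.3893.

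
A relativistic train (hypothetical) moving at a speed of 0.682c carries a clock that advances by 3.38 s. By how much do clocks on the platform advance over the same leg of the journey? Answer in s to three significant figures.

γ = 1/√(1 − 0.682²) = 1/√0.5349 = 1.367
The interval measured on the train is the proper time (both events occur at the same place in that frame); the lab-frame interval is Δt = γτ = 1.367 × 3.38 s.

Δt = 4.62 s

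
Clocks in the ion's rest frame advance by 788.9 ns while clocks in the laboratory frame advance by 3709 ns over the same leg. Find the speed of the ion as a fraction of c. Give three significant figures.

The proper time is measured in the ion's rest frame (both events occur at the ion's location); Δt is measured in the laboratory frame. γ = Δt/τ = 3709/788.9 = 4.701.
β = √(1 − 1/γ²) = √(1 − 0.04524) = √0.9548

v = 0.977c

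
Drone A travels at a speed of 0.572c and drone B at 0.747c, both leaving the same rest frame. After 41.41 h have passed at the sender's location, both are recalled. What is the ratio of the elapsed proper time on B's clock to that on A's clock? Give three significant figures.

τ_B/τ_A = 0.811

A: γ = 1/√(1 − 0.572²) = 1/√0.6728 = 1.219. B: γ = 1/√(1 − 0.747²) = 1/√0.4420 = 1.504.
τ_A/τ_B = γ_B/γ_A = 1.504/1.219 = 1.234, so τ_B/τ_A = 0.8105.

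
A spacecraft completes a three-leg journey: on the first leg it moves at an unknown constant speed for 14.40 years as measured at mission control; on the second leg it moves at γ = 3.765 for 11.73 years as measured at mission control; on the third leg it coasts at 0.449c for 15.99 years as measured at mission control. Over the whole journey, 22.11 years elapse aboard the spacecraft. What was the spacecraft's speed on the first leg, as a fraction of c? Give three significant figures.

β = 0.945

Leg 1: speed unknown; τ_1 = 14.40/γ_1.
Leg 2: γ = 3.765; τ_2 = 11.73/3.765 = 3.116 years.
Leg 3: γ = 1/√(1 − 0.449²) = 1/√0.7984 = 1.119; τ_3 = 15.99/1.119 = 14.29 years.
Total proper time: τ_1 + 3.116 + 14.29 = 22.11, so τ_1 = 22.11 − 17.40 = 4.707 years.
γ_1 = 14.40/4.707 = 3.059; β = √(1 − 1/γ²) = √0.8932.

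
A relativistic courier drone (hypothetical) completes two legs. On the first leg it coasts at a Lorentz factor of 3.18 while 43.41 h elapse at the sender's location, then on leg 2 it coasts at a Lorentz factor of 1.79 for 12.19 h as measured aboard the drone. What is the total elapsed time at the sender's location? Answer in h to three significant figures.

Δt = 65.2 h

Leg 1: 43.41 h is already measured at the sender's location.
Leg 2: γ = 1.79; Δt_2 = 1.790 × 12.19 = 21.82 h.
Total: 43.41 + 21.82 h.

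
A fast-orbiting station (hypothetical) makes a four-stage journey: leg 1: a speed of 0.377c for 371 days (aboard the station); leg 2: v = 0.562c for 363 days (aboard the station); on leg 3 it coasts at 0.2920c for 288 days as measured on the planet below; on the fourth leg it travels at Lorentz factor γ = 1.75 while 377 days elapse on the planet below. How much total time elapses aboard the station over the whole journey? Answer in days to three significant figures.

Leg 1: 371 days is already measured aboard the station.
Leg 2: 363 days is already measured aboard the station.
Leg 3: γ = 1/√(1 − 0.2920²) = 1/√0.9147 = 1.046; τ_3 = 288/1.046 = 275.4 days.
Leg 4: γ = 1.75; τ_4 = 377/1.750 = 215.4 days.
Total: 371.0 + 363.0 + 275.4 + 215.4 days.

τ = 1220 days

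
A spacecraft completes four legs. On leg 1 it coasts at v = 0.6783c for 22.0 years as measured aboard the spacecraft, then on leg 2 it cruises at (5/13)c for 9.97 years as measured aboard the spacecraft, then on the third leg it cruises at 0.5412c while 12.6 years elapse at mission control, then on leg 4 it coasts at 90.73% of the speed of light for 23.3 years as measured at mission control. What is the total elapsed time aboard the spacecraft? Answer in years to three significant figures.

Leg 1: 22.0 years is already measured aboard the spacecraft.
Leg 2: 9.97 years is already measured aboard the spacecraft.
Leg 3: γ = 1/√(1 − 0.5412²) = 1/√0.7071 = 1.189; τ_3 = 12.6/1.189 = 10.60 years.
Leg 4: β = 0.9073; γ = 1/√(1 − 0.9073²) = 1/√0.1768 = 2.378; τ_4 = 23.3/2.378 = 9.797 years.
Total: 22.00 + 9.970 + 10.60 + 9.797 years.

τ = 52.4 years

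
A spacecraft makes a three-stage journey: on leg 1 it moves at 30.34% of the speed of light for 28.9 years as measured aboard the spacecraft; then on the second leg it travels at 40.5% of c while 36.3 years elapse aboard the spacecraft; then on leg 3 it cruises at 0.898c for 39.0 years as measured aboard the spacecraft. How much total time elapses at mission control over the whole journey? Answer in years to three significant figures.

Leg 1: β = 0.3034; γ = 1/√(1 − 0.3034²) = 1/√0.9079 = 1.049; Δt_1 = 1.049 × 28.9 = 30.33 years.
Leg 2: β = 0.405; γ = 1/√(1 − 0.405²) = 1/√0.8360 = 1.094; Δt_2 = 1.094 × 36.3 = 39.70 years.
Leg 3: γ = 1/√(1 − 0.898²) = 1/√0.1936 = 2.273; Δt_3 = 2.273 × 39.0 = 88.64 years.
Total: 30.33 + 39.70 + 88.64 years.

Δt = 159 years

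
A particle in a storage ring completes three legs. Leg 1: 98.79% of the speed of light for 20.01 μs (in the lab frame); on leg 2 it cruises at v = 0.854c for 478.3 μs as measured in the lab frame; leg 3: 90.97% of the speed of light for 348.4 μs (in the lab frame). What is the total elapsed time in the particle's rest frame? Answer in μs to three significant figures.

τ = 397 μs

Leg 1: β = 0.9879; γ = 1/√(1 − 0.9879²) = 1/√0.02405 = 6.448; τ_1 = 20.01/6.448 = 3.103 μs.
Leg 2: γ = 1/√(1 − 0.854²) = 1/√0.2707 = 1.922; τ_2 = 478.3/1.922 = 248.8 μs.
Leg 3: β = 0.9097; γ = 1/√(1 − 0.9097²) = 1/√0.1724 = 2.408; τ_3 = 348.4/2.408 = 144.7 μs.
Total: 3.103 + 248.8 + 144.7 μs.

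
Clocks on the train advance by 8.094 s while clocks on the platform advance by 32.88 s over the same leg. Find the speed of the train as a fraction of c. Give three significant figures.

The proper time is measured on the train (both events occur at the train's location); Δt is measured on the platform. γ = Δt/τ = 32.88/8.094 = 4.062.
β = √(1 − 1/γ²) = √(1 − 0.06060) = √0.9394

v = 0.969c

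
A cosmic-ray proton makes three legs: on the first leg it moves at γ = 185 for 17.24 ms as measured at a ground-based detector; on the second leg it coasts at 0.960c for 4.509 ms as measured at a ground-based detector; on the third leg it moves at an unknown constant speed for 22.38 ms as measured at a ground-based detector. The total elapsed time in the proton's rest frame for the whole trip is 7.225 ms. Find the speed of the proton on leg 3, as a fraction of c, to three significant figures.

β = 0.965

Leg 1: γ = 185; τ_1 = 17.24/185.0 = 0.09319 ms.
Leg 2: γ = 1/√(1 − 0.960²) = 25/7 ≈ 3.571; τ_2 = 4.509/3.571 = 1.263 ms.
Leg 3: speed unknown; τ_3 = 22.38/γ_3.
Total proper time: 0.09319 + 1.263 + τ_3 = 7.225, so τ_3 = 7.225 − 1.356 = 5.869 ms.
γ_3 = 22.38/5.869 = 3.813; β = √(1 − 1/γ²) = √0.9312.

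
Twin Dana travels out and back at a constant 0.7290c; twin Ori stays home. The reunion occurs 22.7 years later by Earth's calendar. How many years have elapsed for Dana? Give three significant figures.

γ = 1/√(1 − 0.7290²) = 1/√0.4686 = 1.461
Dana's clock measures proper time along the trip: τ = Δt/γ = 22.7/1.461 years.

τ = 15.5 years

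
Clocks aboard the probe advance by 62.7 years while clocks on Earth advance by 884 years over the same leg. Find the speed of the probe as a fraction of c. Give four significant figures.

β = 0.9975

The proper time is measured aboard the probe (both events occur at the probe's location); Δt is measured on Earth. γ = Δt/τ = 884/62.7 = 14.10.
β = √(1 − 1/γ²) = √(1 − 0.005031) = √0.9950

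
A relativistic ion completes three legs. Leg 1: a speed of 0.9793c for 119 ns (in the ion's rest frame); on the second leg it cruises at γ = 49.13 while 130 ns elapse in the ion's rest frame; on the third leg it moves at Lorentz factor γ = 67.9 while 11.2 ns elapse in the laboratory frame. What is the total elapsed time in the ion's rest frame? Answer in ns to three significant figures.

Leg 1: 119 ns is already measured in the ion's rest frame.
Leg 2: 130 ns is already measured in the ion's rest frame.
Leg 3: γ = 67.9; τ_3 = 11.2/67.90 = 0.1649 ns.
Total: 119.0 + 130.0 + 0.1649 ns.

τ = 249 ns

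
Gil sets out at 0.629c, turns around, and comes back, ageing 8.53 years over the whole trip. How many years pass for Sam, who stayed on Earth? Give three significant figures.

Δt = 11.0 years

γ = 1/√(1 − 0.629²) = 1/√0.6044 = 1.286
Earth-frame duration is the dilated interval: Δt = γτ = 1.286 × 8.53 years.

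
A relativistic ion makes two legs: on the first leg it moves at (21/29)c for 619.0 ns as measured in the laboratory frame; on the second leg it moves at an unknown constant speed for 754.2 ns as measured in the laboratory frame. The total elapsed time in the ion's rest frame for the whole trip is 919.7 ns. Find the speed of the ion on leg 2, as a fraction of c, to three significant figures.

β = 0.757

Leg 1: γ = 1/√(1 − (21/29)²) = 29/20 = 1.450; τ_1 = 619.0/1.450 = 426.9 ns.
Leg 2: speed unknown; τ_2 = 754.2/γ_2.
Total proper time: 426.9 + τ_2 = 919.7, so τ_2 = 919.7 − 426.9 = 492.8 ns.
γ_2 = 754.2/492.8 = 1.530; β = √(1 − 1/γ²) = √0.5731.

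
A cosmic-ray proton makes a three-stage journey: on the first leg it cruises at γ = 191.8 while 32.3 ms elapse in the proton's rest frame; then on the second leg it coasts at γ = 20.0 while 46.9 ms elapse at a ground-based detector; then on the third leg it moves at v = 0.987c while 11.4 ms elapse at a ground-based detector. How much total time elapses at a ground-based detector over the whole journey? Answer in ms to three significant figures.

Leg 1: γ = 191.8; Δt_1 = 191.8 × 32.3 = 6195 ms.
Leg 2: 46.9 ms is already measured at a ground-based detector.
Leg 3: 11.4 ms is already measured at a ground-based detector.
Total: 6195 + 46.90 + 11.40 ms.

Δt = 6250 ms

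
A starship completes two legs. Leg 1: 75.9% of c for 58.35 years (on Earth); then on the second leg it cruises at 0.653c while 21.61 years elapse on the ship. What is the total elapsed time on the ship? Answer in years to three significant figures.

Leg 1: β = 0.759; γ = 1/√(1 − 0.759²) = 1/√0.4239 = 1.536; τ_1 = 58.35/1.536 = 37.99 years.
Leg 2: 21.61 years is already measured on the ship.
Total: 37.99 + 21.61 years.

τ = 59.6 years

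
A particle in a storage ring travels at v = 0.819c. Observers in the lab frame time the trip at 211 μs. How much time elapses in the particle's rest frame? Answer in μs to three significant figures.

γ = 1/√(1 − 0.819²) = 1/√0.3292 = 1.743
The interval measured in the lab frame is the dilated one; the clock in the particle's rest frame measures the proper time τ = Δt/γ = 211/1.743 μs.

τ = 121 μs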